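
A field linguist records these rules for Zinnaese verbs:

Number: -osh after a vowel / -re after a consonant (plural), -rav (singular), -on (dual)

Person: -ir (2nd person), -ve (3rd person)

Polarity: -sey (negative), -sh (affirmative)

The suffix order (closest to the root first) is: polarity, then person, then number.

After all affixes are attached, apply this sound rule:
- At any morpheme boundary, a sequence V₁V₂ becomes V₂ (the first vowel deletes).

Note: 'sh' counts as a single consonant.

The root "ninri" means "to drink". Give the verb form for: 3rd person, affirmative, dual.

Attach polarity affirmative -sh → ninrish.
Attach person 3rd person -ve → ninrishve.
Attach number dual -on → ninrishveon.
Apply vowel deletion: ninrishveon → ninrishvon.

ninrishvon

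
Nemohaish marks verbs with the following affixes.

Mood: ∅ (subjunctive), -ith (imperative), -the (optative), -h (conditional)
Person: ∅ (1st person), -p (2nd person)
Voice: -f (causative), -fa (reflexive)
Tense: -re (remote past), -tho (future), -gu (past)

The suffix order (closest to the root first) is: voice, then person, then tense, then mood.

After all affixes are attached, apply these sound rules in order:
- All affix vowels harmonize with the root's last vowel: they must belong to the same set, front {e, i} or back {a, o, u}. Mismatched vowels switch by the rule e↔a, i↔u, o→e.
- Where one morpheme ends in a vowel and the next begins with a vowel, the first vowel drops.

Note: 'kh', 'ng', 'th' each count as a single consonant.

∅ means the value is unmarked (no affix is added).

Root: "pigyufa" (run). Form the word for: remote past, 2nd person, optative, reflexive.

pigyufafapratha

Attach voice reflexive -fa → pigyufafa.
Attach person 2nd person -p → pigyufafap.
Attach tense remote past -re → pigyufafapre.
Attach mood optative -the → pigyufafaprethe.
Apply vowel harmony: pigyufafaprethe → pigyufafapratha.
Vowel deletion: no change.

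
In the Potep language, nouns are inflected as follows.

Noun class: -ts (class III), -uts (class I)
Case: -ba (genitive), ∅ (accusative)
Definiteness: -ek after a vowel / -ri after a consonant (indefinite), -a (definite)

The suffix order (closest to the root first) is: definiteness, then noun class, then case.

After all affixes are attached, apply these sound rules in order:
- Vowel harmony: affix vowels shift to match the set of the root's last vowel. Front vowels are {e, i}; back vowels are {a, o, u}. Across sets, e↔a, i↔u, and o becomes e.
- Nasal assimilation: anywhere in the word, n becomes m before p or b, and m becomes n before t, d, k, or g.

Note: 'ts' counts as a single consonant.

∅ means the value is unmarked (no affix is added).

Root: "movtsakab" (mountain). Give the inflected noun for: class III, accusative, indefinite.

movtsakabruts

Attach definiteness indefinite -ri (after consonant 'b') → movtsakabri.
Attach noun class class III -ts → movtsakabrits.
case = accusative: zero marking, form stays movtsakabrits.
Apply vowel harmony: movtsakabrits → movtsakabruts.
Nasal assimilation: no change.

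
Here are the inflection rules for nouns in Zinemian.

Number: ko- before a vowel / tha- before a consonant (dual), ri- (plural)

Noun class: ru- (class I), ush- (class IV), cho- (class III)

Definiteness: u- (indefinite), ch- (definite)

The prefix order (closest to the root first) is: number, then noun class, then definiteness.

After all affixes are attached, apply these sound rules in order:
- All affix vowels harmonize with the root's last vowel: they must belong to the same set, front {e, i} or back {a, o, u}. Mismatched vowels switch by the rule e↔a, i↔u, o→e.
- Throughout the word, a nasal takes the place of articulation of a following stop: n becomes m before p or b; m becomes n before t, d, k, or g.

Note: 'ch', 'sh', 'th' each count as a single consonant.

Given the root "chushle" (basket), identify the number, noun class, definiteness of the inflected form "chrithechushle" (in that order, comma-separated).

dual, class I, definite

Segment: ch-ru-tha-chushle.
number: ko/tha- → dual.
noun class: ru- → class I.
definiteness: ch- → definite.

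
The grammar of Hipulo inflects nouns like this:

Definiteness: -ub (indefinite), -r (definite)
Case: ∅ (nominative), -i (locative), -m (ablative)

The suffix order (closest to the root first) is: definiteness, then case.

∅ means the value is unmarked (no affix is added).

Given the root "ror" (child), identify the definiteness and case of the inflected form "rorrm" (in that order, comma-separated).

Segment: ror-r-m.
definiteness: -r → definite.
case: -m → ablative.

definite, ablative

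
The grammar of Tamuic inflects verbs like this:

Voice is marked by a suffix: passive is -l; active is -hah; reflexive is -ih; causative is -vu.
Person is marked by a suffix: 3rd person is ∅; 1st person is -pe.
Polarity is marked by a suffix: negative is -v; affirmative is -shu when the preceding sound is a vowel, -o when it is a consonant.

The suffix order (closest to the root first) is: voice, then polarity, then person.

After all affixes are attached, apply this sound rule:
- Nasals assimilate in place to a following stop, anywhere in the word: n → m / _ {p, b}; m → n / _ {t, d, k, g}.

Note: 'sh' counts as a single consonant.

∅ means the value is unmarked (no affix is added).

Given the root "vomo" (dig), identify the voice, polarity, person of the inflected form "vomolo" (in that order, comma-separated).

Segment: vomo-l-o.
voice: -l → passive.
polarity: -shu/o → affirmative.
person: ∅ → 3rd person.

passive, affirmative, 3rd person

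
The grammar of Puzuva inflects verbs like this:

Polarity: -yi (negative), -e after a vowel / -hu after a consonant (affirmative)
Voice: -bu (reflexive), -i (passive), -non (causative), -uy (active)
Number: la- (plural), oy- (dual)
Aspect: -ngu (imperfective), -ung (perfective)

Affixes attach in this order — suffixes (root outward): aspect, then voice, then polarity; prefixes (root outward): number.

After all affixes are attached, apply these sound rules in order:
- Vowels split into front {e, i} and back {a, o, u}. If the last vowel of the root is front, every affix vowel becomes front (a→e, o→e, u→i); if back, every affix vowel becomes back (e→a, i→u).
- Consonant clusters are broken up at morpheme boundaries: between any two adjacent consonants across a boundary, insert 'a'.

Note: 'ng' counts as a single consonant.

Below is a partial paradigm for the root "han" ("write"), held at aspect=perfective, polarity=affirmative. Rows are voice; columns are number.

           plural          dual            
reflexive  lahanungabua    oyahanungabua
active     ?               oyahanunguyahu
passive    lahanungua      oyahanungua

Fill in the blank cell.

Attach aspect perfective -ung → hanung.
Attach voice active -uy → hanunguy.
Attach number plural la- → lahanunguy.
Attach polarity affirmative -hu (after consonant 'y') → lahanunguyhu.
Vowel harmony: no change.
Apply epenthesis: lahanunguyhu → lahanunguyahu.

lahanunguyahu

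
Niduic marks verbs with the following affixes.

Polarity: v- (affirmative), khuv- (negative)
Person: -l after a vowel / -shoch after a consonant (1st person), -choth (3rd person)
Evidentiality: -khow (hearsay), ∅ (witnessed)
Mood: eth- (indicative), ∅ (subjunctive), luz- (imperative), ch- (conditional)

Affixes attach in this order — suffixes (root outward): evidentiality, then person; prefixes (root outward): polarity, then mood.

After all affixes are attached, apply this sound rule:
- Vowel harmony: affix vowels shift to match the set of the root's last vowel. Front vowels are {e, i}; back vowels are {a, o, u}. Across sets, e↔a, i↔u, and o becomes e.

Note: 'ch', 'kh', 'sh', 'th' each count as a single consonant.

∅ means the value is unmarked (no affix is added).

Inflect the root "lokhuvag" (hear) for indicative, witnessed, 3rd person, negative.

athkhuvlokhuvagchoth

Attach polarity negative khuv- → khuvlokhuvag.
evidentiality = witnessed: zero marking, form stays khuvlokhuvag.
Attach person 3rd person -choth → khuvlokhuvagchoth.
Attach mood indicative eth- → ethkhuvlokhuvagchoth.
Apply vowel harmony: ethkhuvlokhuvagchoth → athkhuvlokhuvagchoth.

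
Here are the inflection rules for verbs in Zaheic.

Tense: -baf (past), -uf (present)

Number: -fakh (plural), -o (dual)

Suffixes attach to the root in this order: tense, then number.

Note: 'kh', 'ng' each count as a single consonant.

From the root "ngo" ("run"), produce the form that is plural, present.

ngouffakh

Attach tense present -uf → ngouf.
Attach number plural -fakh → ngouffakh.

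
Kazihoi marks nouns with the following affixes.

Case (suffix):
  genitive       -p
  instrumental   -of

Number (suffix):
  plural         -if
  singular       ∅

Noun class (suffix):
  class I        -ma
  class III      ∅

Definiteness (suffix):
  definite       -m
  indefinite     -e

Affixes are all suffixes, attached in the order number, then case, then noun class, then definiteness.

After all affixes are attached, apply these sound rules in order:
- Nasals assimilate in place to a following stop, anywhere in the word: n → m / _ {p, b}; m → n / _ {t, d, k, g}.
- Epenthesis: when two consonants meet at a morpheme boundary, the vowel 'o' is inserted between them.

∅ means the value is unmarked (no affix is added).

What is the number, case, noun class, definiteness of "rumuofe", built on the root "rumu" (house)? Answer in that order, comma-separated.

Segment: rumu-of-e.
number: ∅ → singular.
case: -of → instrumental.
noun class: ∅ → class III.
definiteness: -e → indefinite.

singular, instrumental, class III, indefinite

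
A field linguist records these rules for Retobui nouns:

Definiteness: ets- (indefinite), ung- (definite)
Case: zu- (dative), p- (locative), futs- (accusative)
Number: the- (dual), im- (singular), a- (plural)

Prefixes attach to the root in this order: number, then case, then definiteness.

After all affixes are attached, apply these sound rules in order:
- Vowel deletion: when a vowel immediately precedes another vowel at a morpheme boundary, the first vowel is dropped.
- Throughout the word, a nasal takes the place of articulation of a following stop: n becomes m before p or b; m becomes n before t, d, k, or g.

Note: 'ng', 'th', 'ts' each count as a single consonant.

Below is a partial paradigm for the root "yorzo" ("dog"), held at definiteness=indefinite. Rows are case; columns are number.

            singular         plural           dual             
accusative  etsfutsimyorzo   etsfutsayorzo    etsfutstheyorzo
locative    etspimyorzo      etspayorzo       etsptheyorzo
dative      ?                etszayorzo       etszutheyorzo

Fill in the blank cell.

Attach number singular im- → imyorzo.
Attach case dative zu- → zuimyorzo.
Attach definiteness indefinite ets- → etszuimyorzo.
Apply vowel deletion: etszuimyorzo → etszimyorzo.
Nasal assimilation: no change.

etszimyorzo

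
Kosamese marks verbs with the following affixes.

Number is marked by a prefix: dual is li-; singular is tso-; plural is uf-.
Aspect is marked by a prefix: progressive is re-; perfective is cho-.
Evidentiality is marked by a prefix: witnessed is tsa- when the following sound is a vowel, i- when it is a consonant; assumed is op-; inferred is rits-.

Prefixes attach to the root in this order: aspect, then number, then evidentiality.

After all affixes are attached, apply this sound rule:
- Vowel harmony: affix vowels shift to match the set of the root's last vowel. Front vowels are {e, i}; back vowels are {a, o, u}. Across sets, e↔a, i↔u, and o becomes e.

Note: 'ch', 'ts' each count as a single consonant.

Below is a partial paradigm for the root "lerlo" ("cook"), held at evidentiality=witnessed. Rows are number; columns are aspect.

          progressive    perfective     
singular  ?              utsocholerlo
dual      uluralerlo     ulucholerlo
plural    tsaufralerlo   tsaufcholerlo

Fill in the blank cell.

utsoralerlo

Attach aspect progressive re- → relerlo.
Attach number singular tso- → tsorelerlo.
Attach evidentiality witnessed i- (before consonant 'ts') → itsorelerlo.
Apply vowel harmony: itsorelerlo → utsoralerlo.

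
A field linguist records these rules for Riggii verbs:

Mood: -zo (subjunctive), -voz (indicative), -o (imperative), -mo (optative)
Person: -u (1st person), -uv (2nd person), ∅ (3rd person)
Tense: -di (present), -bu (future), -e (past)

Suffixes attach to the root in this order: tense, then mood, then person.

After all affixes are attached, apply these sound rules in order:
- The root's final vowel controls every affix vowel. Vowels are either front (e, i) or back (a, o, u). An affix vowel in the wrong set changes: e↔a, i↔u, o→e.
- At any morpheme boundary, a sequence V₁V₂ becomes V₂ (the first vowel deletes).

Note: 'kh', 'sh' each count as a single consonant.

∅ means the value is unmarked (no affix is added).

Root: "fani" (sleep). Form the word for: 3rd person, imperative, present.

fanide

Attach tense present -di → fanidi.
Attach mood imperative -o → fanidio.
person = 3rd person: zero marking, form stays fanidio.
Apply vowel harmony: fanidio → fanidie.
Apply vowel deletion: fanidie → fanide.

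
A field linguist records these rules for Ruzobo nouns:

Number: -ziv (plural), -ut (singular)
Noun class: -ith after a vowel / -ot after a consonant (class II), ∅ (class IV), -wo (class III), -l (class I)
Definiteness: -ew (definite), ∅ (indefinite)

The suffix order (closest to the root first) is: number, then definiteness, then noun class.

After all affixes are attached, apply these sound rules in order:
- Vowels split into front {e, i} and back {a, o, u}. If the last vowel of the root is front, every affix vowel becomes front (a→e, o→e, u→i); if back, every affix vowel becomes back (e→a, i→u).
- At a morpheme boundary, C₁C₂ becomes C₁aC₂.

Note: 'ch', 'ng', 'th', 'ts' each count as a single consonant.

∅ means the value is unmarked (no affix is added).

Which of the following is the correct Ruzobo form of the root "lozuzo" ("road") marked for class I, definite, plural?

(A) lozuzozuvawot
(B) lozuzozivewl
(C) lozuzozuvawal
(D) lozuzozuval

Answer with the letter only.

Attach number plural -ziv → lozuzoziv.
Attach definiteness definite -ew → lozuzozivew.
Attach noun class class I -l → lozuzozivewl.
Apply vowel harmony: lozuzozivewl → lozuzozuvawl.
Apply epenthesis: lozuzozuvawl → lozuzozuvawal.
So the correct form is lozuzozuvawal, option (C).
(A) lozuzozuvawot is wrong: it uses class II instead of class I for noun class.
(B) lozuzozivewl is wrong: it fails to apply the sound rule(s).
(D) lozuzozuval is wrong: it uses indefinite instead of definite for definiteness.

C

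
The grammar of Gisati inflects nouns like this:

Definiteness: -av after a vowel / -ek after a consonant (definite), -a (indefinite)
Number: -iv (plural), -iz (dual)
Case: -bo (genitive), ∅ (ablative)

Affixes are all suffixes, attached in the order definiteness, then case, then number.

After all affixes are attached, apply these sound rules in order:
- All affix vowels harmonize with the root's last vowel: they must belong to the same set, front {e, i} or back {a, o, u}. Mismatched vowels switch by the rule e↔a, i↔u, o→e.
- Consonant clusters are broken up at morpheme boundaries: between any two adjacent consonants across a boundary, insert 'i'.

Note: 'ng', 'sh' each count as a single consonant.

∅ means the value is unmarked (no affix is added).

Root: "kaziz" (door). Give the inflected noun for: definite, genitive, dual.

kazizekibeiz

Attach definiteness definite -ek (after consonant 'z') → kazizek.
Attach case genitive -bo → kazizekbo.
Attach number dual -iz → kazizekboiz.
Apply vowel harmony: kazizekboiz → kazizekbeiz.
Apply epenthesis: kazizekbeiz → kazizekibeiz.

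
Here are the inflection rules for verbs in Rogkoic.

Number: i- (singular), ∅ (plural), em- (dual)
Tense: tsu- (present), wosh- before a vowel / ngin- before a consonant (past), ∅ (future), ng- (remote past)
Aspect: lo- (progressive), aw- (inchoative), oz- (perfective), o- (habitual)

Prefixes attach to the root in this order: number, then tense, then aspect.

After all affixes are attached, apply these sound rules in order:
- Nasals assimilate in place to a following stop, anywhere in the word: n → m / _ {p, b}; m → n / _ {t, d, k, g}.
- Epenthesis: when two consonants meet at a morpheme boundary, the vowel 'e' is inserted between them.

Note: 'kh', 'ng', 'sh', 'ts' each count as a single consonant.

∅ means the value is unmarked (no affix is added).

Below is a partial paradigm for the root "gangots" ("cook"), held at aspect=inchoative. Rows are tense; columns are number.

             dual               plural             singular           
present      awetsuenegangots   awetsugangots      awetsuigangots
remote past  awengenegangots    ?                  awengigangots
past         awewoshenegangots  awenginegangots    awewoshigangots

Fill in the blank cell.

number = plural: zero marking, form stays gangots.
Attach tense remote past ng- → nggangots.
Attach aspect inchoative aw- → awnggangots.
Nasal assimilation: no change.
Apply epenthesis: awnggangots → awengegangots.

awengegangots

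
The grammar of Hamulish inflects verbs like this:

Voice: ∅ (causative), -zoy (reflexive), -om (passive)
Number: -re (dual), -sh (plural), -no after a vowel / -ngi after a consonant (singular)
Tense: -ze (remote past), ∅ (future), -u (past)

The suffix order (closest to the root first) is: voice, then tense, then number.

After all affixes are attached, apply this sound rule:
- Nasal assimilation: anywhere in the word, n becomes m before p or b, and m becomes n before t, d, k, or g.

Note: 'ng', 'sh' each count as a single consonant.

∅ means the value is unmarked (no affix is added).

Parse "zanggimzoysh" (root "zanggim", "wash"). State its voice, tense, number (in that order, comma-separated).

Segment: zanggim-zoy-sh.
voice: -zoy → reflexive.
tense: ∅ → future.
number: -sh → plural.

reflexive, future, plural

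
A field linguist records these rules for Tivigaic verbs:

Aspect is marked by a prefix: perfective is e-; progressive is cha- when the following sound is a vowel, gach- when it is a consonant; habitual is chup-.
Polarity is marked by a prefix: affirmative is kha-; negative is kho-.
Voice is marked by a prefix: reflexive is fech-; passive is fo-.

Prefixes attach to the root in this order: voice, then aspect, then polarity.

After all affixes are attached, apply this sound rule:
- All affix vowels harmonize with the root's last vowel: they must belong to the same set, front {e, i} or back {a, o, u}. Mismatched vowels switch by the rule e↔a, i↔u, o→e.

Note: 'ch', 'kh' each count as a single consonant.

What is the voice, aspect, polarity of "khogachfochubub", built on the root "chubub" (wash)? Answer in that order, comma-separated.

passive, progressive, negative

Segment: kho-gach-fo-chubub.
voice: fo- → passive.
aspect: cha/gach- → progressive.
polarity: kho- → negative.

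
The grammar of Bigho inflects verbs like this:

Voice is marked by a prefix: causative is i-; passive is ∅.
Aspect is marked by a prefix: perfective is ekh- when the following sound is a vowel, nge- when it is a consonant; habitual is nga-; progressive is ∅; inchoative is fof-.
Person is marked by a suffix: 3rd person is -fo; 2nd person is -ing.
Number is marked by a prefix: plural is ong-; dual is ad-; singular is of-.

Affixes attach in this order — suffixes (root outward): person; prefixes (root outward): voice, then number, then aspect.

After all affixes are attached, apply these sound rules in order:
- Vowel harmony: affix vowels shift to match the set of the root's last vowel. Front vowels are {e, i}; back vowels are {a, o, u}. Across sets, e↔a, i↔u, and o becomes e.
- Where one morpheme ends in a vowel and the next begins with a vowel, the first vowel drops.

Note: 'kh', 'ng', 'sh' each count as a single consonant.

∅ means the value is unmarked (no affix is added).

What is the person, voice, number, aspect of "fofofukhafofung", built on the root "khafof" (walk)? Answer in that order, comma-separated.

2nd person, causative, singular, inchoative

Segment: fof-of-i-khafof-ing.
person: -ing → 2nd person.
voice: i- → causative.
number: of- → singular.
aspect: fof- → inchoative.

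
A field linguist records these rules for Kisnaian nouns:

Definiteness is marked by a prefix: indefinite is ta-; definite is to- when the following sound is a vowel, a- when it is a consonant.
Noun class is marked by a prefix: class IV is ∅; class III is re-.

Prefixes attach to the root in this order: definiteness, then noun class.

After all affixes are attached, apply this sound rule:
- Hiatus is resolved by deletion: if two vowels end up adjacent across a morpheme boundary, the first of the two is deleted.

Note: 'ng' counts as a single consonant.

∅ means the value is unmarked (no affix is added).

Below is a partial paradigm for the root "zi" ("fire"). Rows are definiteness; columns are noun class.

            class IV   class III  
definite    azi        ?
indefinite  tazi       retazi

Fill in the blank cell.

Attach definiteness definite a- (before consonant 'z') → azi.
Attach noun class class III re- → reazi.
Apply vowel deletion: reazi → razi.

razi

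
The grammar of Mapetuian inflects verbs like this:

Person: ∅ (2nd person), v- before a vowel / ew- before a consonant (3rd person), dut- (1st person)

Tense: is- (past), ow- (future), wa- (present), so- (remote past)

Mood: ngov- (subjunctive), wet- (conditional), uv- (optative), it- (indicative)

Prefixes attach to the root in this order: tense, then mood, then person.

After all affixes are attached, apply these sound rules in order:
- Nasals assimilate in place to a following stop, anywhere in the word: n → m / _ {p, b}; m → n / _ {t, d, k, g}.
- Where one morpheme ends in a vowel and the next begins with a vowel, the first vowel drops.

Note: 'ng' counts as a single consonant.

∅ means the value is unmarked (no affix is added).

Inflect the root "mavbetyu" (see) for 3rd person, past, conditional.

Attach tense past is- → ismavbetyu.
Attach mood conditional wet- → wetismavbetyu.
Attach person 3rd person ew- (before consonant 'w') → ewwetismavbetyu.
Nasal assimilation: no change.
Vowel deletion: no change.

ewwetismavbetyu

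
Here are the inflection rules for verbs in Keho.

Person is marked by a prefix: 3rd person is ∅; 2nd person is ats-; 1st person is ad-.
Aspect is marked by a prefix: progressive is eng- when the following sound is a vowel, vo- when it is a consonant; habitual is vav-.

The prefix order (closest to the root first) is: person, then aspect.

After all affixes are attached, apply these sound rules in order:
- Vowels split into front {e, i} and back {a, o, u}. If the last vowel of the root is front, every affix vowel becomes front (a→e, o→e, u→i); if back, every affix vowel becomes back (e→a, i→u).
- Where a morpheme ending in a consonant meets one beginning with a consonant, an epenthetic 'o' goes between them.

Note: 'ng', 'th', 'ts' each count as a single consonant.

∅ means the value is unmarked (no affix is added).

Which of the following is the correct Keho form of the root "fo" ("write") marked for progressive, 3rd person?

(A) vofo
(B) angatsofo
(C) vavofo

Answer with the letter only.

A

person = 3rd person: zero marking, form stays fo.
Attach aspect progressive vo- (before consonant 'f') → vofo.
Vowel harmony: no change.
Epenthesis: no change.
So the correct form is vofo, option (A).
(B) angatsofo is wrong: it uses 2nd person instead of 3rd person for person.
(C) vavofo is wrong: it uses habitual instead of progressive for aspect.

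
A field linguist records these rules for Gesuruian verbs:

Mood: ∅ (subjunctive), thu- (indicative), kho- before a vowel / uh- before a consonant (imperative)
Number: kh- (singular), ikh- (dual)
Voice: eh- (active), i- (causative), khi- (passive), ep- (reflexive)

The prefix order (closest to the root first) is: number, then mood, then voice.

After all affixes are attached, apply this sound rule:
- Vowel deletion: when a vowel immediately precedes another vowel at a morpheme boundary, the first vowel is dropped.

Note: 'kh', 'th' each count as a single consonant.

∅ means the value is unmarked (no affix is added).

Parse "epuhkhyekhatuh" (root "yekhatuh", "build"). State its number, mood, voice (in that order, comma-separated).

singular, imperative, reflexive

Segment: ep-uh-kh-yekhatuh.
number: kh- → singular.
mood: kho/uh- → imperative.
voice: ep- → reflexive.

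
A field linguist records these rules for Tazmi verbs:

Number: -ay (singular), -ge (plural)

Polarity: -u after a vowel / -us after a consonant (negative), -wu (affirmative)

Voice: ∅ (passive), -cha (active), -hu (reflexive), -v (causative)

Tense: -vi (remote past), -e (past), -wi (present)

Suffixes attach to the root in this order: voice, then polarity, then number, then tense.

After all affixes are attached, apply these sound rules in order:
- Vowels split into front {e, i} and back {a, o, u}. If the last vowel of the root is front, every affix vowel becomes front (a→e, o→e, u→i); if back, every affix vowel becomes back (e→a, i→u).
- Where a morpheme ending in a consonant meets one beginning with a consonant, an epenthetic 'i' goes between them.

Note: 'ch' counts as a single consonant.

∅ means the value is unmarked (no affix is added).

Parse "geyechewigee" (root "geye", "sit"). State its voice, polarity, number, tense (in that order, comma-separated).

active, affirmative, plural, past

Segment: geye-cha-wu-ge-e.
voice: -cha → active.
polarity: -wu → affirmative.
number: -ge → plural.
tense: -e → past.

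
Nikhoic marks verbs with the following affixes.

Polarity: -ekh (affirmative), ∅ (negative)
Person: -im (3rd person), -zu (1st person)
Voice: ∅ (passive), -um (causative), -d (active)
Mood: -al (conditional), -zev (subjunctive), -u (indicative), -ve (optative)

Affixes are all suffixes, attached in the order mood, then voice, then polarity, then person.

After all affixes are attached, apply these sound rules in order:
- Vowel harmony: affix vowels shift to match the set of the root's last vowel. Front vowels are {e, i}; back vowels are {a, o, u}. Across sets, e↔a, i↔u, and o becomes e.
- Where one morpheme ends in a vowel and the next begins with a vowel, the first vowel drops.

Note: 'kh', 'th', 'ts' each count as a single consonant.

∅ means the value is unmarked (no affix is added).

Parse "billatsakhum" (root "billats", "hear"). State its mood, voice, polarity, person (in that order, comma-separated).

Segment: billats-u-ekh-im.
mood: -u → indicative.
voice: ∅ → passive.
polarity: -ekh → affirmative.
person: -im → 3rd person.

indicative, passive, affirmative, 3rd person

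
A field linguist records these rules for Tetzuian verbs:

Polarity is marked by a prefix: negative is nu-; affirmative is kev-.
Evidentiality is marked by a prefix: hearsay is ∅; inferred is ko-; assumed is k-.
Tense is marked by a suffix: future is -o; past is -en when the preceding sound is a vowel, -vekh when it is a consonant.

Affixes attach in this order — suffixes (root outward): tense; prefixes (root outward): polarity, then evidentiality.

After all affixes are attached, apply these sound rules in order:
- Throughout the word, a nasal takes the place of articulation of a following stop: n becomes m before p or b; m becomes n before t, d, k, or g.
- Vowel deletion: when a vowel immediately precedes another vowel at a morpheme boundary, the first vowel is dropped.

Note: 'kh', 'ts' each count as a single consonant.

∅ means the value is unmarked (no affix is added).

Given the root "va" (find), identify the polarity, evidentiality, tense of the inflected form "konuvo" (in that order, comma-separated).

Segment: ko-nu-va-o.
polarity: nu- → negative.
evidentiality: ko- → inferred.
tense: -o → future.

negative, inferred, future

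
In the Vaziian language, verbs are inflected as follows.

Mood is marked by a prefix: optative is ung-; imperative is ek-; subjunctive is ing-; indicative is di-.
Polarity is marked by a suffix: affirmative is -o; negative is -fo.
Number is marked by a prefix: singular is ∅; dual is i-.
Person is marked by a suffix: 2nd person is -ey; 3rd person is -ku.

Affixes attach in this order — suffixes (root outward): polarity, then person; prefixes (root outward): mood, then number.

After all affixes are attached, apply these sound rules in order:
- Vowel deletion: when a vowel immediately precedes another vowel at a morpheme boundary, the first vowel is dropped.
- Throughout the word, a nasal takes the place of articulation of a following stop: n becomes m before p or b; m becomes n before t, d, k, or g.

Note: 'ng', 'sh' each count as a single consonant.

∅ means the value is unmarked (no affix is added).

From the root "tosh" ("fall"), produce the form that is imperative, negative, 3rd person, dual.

ektoshfoku

Attach mood imperative ek- → ektosh.
Attach polarity negative -fo → ektoshfo.
Attach person 3rd person -ku → ektoshfoku.
Attach number dual i- → iektoshfoku.
Apply vowel deletion: iektoshfoku → ektoshfoku.
Nasal assimilation: no change.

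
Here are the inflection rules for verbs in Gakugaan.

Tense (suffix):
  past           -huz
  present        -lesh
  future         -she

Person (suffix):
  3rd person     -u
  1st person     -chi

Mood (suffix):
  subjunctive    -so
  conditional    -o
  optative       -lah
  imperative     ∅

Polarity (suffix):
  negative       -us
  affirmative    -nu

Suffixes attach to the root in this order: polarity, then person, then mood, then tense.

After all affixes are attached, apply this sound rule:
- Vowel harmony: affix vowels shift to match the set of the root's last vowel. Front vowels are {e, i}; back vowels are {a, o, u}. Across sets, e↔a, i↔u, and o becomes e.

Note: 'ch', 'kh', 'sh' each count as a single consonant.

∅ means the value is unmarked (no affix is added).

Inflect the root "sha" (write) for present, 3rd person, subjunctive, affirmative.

shanuusolash

Attach polarity affirmative -nu → shanu.
Attach person 3rd person -u → shanuu.
Attach mood subjunctive -so → shanuuso.
Attach tense present -lesh → shanuusolesh.
Apply vowel harmony: shanuusolesh → shanuusolash.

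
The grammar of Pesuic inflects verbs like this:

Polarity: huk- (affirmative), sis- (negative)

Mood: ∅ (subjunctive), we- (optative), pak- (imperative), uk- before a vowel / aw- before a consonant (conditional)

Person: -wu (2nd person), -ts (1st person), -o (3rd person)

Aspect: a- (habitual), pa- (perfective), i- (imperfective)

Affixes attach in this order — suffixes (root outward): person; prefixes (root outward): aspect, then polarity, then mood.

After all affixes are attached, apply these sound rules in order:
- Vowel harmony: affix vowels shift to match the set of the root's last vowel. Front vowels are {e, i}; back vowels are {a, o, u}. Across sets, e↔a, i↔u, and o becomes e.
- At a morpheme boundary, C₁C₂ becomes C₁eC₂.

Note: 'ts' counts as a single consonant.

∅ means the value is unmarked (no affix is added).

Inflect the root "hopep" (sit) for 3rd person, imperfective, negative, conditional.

ewesisihopepe

Attach person 3rd person -o → hopepo.
Attach aspect imperfective i- → ihopepo.
Attach polarity negative sis- → sisihopepo.
Attach mood conditional aw- (before consonant 's') → awsisihopepo.
Apply vowel harmony: awsisihopepo → ewsisihopepe.
Apply epenthesis: ewsisihopepe → ewesisihopepe.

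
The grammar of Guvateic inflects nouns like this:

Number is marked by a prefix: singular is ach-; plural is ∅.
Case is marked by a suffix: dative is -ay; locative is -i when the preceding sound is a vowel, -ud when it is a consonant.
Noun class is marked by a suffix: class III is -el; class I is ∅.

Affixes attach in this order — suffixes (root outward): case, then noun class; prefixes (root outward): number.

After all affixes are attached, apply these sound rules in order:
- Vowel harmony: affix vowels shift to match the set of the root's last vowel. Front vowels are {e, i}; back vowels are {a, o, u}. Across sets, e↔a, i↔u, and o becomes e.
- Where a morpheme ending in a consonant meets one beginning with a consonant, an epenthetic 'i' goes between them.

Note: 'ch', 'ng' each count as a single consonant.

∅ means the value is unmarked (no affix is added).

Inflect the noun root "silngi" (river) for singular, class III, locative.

echisilngiiel

Attach number singular ach- → achsilngi.
Attach case locative -i (after vowel 'i') → achsilngii.
Attach noun class class III -el → achsilngiiel.
Apply vowel harmony: achsilngiiel → echsilngiiel.
Apply epenthesis: echsilngiiel → echisilngiiel.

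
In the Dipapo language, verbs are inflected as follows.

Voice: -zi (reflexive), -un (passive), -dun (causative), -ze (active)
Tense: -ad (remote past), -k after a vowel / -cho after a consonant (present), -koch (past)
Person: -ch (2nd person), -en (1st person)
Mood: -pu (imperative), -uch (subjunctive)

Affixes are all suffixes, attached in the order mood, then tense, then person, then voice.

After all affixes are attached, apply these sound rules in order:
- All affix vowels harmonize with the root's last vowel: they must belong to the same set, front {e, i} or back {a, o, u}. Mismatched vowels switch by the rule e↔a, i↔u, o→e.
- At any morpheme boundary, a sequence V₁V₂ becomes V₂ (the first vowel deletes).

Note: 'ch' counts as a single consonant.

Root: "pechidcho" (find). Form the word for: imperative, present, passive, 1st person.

Attach mood imperative -pu → pechidchopu.
Attach tense present -k (after vowel 'u') → pechidchopuk.
Attach person 1st person -en → pechidchopuken.
Attach voice passive -un → pechidchopukenun.
Apply vowel harmony: pechidchopukenun → pechidchopukanun.
Vowel deletion: no change.

pechidchopukanun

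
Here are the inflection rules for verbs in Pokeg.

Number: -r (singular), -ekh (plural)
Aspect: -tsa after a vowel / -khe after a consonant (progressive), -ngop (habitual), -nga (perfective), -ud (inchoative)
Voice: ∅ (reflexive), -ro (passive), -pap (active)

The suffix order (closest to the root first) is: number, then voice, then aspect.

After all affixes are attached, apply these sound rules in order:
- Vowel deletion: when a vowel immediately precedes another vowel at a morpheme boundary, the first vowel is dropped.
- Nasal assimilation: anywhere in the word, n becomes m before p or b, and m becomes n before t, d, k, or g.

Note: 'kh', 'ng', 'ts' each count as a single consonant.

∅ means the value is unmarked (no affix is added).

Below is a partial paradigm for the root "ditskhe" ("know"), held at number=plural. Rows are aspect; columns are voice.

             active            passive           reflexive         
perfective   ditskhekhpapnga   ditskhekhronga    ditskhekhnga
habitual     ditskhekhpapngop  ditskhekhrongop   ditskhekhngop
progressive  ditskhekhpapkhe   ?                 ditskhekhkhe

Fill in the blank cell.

ditskhekhrotsa

Attach number plural -ekh → ditskheekh.
Attach voice passive -ro → ditskheekhro.
Attach aspect progressive -tsa (after vowel 'o') → ditskheekhrotsa.
Apply vowel deletion: ditskheekhrotsa → ditskhekhrotsa.
Nasal assimilation: no change.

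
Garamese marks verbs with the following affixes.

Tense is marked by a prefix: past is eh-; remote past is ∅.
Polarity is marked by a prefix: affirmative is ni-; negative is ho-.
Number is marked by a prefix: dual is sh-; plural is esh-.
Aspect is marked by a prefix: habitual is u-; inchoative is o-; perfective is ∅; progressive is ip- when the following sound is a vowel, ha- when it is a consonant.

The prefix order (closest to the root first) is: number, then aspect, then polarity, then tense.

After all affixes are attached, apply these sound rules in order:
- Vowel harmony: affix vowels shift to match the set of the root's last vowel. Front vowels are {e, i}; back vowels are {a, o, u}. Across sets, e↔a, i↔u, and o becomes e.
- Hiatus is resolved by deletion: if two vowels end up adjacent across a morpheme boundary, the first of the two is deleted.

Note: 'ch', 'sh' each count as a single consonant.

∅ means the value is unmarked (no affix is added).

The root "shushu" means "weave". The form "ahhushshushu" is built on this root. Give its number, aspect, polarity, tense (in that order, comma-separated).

dual, habitual, negative, past

Segment: eh-ho-u-sh-shushu.
number: sh- → dual.
aspect: u- → habitual.
polarity: ho- → negative.
tense: eh- → past.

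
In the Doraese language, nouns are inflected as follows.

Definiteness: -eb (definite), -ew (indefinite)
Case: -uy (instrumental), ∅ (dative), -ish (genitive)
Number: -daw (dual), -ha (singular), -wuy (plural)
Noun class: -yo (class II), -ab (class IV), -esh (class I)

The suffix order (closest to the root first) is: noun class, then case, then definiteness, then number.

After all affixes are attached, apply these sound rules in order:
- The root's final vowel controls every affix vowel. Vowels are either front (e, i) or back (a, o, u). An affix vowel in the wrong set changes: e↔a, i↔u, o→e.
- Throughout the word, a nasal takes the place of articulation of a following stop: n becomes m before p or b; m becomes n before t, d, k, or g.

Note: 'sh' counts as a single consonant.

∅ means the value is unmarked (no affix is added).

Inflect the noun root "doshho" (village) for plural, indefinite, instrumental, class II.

doshhoyouyawwuy

Attach noun class class II -yo → doshhoyo.
Attach case instrumental -uy → doshhoyouy.
Attach definiteness indefinite -ew → doshhoyouyew.
Attach number plural -wuy → doshhoyouyewwuy.
Apply vowel harmony: doshhoyouyewwuy → doshhoyouyawwuy.
Nasal assimilation: no change.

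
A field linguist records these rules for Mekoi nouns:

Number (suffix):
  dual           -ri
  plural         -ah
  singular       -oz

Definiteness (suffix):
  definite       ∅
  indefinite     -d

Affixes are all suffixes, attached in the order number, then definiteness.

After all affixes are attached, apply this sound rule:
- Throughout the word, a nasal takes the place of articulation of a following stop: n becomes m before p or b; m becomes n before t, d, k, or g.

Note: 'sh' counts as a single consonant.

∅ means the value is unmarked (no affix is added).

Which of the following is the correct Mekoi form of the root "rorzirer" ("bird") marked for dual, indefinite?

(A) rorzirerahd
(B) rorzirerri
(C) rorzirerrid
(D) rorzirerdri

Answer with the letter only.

Attach number dual -ri → rorzirerri.
Attach definiteness indefinite -d → rorzirerrid.
Nasal assimilation: no change.
So the correct form is rorzirerrid, option (C).
(A) rorzirerahd is wrong: it uses plural instead of dual for number.
(B) rorzirerri is wrong: it uses definite instead of indefinite for definiteness.
(D) rorzirerdri is wrong: it has the affixes in the wrong order.

C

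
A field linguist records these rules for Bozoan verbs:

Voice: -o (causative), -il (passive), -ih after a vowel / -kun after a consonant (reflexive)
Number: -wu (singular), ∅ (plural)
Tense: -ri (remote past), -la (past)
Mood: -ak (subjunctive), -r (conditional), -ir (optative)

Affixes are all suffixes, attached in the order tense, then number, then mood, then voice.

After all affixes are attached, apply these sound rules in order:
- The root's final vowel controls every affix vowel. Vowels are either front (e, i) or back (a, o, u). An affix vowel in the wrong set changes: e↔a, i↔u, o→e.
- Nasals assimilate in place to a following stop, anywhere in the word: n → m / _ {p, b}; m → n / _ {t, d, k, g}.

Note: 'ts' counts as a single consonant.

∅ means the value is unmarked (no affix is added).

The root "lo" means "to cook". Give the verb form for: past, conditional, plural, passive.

lolarul

Attach tense past -la → lola.
number = plural: zero marking, form stays lola.
Attach mood conditional -r → lolar.
Attach voice passive -il → lolaril.
Apply vowel harmony: lolaril → lolarul.
Nasal assimilation: no change.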